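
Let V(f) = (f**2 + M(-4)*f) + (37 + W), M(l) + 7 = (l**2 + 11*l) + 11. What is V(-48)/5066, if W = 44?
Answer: 3537/5066 ≈ 0.69818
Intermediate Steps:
M(l) = 4 + l**2 + 11*l (M(l) = -7 + ((l**2 + 11*l) + 11) = -7 + (11 + l**2 + 11*l) = 4 + l**2 + 11*l)
V(f) = 81 + f**2 - 24*f (V(f) = (f**2 + (4 + (-4)**2 + 11*(-4))*f) + (37 + 44) = (f**2 + (4 + 16 - 44)*f) + 81 = (f**2 - 24*f) + 81 = 81 + f**2 - 24*f)
V(-48)/5066 = (81 + (-48)**2 - 24*(-48))/5066 = (81 + 2304 + 1152)*(1/5066) = 3537*(1/5066) = 3537/5066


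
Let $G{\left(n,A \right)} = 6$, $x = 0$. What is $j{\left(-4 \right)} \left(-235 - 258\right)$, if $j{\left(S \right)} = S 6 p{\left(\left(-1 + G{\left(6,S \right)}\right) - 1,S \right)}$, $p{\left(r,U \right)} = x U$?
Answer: $0$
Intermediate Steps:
$p{\left(r,U \right)} = 0$ ($p{\left(r,U \right)} = 0 U = 0$)
$j{\left(S \right)} = 0$ ($j{\left(S \right)} = S 6 \cdot 0 = 6 S 0 = 0$)
$j{\left(-4 \right)} \left(-235 - 258\right) = 0 \left(-235 - 258\right) = 0 \left(-493\right) = 0$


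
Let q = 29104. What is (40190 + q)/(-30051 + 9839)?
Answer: -34647/10106 ≈ -3.4284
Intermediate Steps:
(40190 + q)/(-30051 + 9839) = (40190 + 29104)/(-30051 + 9839) = 69294/(-20212) = 69294*(-1/20212) = -34647/10106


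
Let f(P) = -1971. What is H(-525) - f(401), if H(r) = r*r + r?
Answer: 277071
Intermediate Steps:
H(r) = r + r² (H(r) = r² + r = r + r²)
H(-525) - f(401) = -525*(1 - 525) - 1*(-1971) = -525*(-524) + 1971 = 275100 + 1971 = 277071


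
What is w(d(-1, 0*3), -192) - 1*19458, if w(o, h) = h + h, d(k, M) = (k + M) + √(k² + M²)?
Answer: -19842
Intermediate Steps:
d(k, M) = M + k + √(M² + k²) (d(k, M) = (M + k) + √(M² + k²) = M + k + √(M² + k²))
w(o, h) = 2*h
w(d(-1, 0*3), -192) - 1*19458 = 2*(-192) - 1*19458 = -384 - 19458 = -19842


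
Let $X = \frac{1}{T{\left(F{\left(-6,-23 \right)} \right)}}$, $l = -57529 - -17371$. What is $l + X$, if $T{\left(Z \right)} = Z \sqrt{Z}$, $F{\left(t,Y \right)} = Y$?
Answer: $-40158 + \frac{i \sqrt{23}}{529} \approx -40158.0 + 0.0090658 i$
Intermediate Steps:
$T{\left(Z \right)} = Z^{\frac{3}{2}}$
$l = -40158$ ($l = -57529 + \left(-60700 + 78071\right) = -57529 + 17371 = -40158$)
$X = \frac{i \sqrt{23}}{529}$ ($X = \frac{1}{\left(-23\right)^{\frac{3}{2}}} = \frac{1}{\left(-23\right) i \sqrt{23}} = \frac{i \sqrt{23}}{529} \approx 0.0090658 i$)
$l + X = -40158 + \frac{i \sqrt{23}}{529}$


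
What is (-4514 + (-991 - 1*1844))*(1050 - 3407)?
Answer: 17321593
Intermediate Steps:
(-4514 + (-991 - 1*1844))*(1050 - 3407) = (-4514 + (-991 - 1844))*(-2357) = (-4514 - 2835)*(-2357) = -7349*(-2357) = 17321593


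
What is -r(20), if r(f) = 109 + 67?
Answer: -176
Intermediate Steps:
r(f) = 176
-r(20) = -1*176 = -176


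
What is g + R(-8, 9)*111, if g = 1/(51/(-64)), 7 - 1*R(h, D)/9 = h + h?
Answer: 1171763/51 ≈ 22976.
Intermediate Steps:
R(h, D) = 63 - 18*h (R(h, D) = 63 - 9*(h + h) = 63 - 18*h)
g = -64/51 (g = 1/(51*(-1/64)) = 1/(-51/64) = -64/51 ≈ -1.2549)
g + R(-8, 9)*111 = -64/51 + (63 - 18*(-8))*111 = -64/51 + (63 + 144)*111 = -64/51 + 207*111 = -64/51 + 22977 = 1171763/51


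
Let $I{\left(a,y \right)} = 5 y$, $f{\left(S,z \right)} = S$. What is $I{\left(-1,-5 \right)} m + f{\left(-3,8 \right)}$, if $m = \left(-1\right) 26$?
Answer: $647$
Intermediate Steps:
$m = -26$
$I{\left(-1,-5 \right)} m + f{\left(-3,8 \right)} = 5 \left(-5\right) \left(-26\right) - 3 = \left(-25\right) \left(-26\right) - 3 = 650 - 3 = 647$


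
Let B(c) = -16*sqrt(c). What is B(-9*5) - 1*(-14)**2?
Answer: -196 - 48*I*sqrt(5) ≈ -196.0 - 107.33*I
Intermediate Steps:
B(-9*5) - 1*(-14)**2 = -16*3*I*sqrt(5) - 1*(-14)**2 = -48*I*sqrt(5) - 1*196 = -48*I*sqrt(5) - 196 = -196 - 48*I*sqrt(5)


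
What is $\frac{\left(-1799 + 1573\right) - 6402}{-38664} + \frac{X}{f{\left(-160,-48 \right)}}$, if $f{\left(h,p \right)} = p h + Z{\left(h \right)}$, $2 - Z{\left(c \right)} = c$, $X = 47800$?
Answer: $\frac{79171499}{12633462} \approx 6.2668$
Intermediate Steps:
$Z{\left(c \right)} = 2 - c$
$f{\left(h,p \right)} = 2 - h + h p$ ($f{\left(h,p \right)} = p h - \left(-2 + h\right) = h p - \left(-2 + h\right) = 2 - h + h p$)
$\frac{\left(-1799 + 1573\right) - 6402}{-38664} + \frac{X}{f{\left(-160,-48 \right)}} = \frac{\left(-1799 + 1573\right) - 6402}{-38664} + \frac{47800}{2 - -160 - -7680} = \left(-226 - 6402\right) \left(- \frac{1}{38664}\right) + \frac{47800}{2 + 160 + 7680} = \left(-6628\right) \left(- \frac{1}{38664}\right) + \frac{47800}{7842} = \frac{1657}{9666} + 47800 \cdot \frac{1}{7842} = \frac{1657}{9666} + \frac{23900}{3921} = \frac{79171499}{12633462}$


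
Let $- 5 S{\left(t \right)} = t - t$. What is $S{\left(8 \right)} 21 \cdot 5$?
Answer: $0$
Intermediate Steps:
$S{\left(t \right)} = 0$ ($S{\left(t \right)} = - \frac{t - t}{5} = \left(- \frac{1}{5}\right) 0 = 0$)
$S{\left(8 \right)} 21 \cdot 5 = 0 \cdot 21 \cdot 5 = 0 \cdot 5 = 0$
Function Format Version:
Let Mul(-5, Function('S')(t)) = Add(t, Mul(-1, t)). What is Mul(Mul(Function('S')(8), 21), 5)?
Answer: 0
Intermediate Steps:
Function('S')(t) = 0 (Function('S')(t) = Mul(Rational(-1, 5), Add(t, Mul(-1, t))) = Mul(Rational(-1, 5), 0) = 0)
Mul(Mul(Function('S')(8), 21), 5) = Mul(Mul(0, 21), 5) = Mul(0, 5) = 0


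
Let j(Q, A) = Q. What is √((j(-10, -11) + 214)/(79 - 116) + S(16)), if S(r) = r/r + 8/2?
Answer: I*√703/37 ≈ 0.7166*I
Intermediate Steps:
S(r) = 5 (S(r) = 1 + 8*(½) = 1 + 4 = 5)
√((j(-10, -11) + 214)/(79 - 116) + S(16)) = √((-10 + 214)/(79 - 116) + 5) = √(204/(-37) + 5) = √(204*(-1/37) + 5) = √(-204/37 + 5) = √(-19/37) = I*√703/37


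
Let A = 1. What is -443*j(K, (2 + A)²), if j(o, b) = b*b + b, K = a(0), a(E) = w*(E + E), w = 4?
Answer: -39870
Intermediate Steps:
a(E) = 8*E (a(E) = 4*(E + E) = 4*(2*E) = 8*E)
K = 0 (K = 8*0 = 0)
j(o, b) = b + b² (j(o, b) = b² + b = b + b²)
-443*j(K, (2 + A)²) = -443*(2 + 1)²*(1 + (2 + 1)²) = -443*3²*(1 + 3²) = -3987*(1 + 9) = -3987*10 = -443*90 = -39870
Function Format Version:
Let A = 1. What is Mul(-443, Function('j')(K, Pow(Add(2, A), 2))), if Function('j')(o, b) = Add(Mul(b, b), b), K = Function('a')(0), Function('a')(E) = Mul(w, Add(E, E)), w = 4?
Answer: -39870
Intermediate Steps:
Function('a')(E) = Mul(8, E) (Function('a')(E) = Mul(4, Add(E, E)) = Mul(4, Mul(2, E)) = Mul(8, E))
K = 0 (K = Mul(8, 0) = 0)
Function('j')(o, b) = Add(b, Pow(b, 2)) (Function('j')(o, b) = Add(Pow(b, 2), b) = Add(b, Pow(b, 2)))
Mul(-443, Function('j')(K, Pow(Add(2, A), 2))) = Mul(-443, Mul(Pow(Add(2, 1), 2), Add(1, Pow(Add(2, 1), 2)))) = Mul(-443, Mul(Pow(3, 2), Add(1, Pow(3, 2)))) = Mul(-443, Mul(9, Add(1, 9))) = Mul(-443, Mul(9, 10)) = Mul(-443, 90) = -39870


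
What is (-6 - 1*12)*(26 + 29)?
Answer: -990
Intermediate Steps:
(-6 - 1*12)*(26 + 29) = (-6 - 12)*55 = -18*55 = -990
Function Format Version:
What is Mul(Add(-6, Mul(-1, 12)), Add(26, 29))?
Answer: -990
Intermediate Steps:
Mul(Add(-6, Mul(-1, 12)), Add(26, 29)) = Mul(Add(-6, -12), 55) = Mul(-18, 55) = -990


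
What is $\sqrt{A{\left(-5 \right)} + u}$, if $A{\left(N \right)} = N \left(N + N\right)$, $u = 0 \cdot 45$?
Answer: $5 \sqrt{2} \approx 7.0711$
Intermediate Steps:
$u = 0$
$A{\left(N \right)} = 2 N^{2}$ ($A{\left(N \right)} = N 2 N = 2 N^{2}$)
$\sqrt{A{\left(-5 \right)} + u} = \sqrt{2 \left(-5\right)^{2} + 0} = \sqrt{2 \cdot 25 + 0} = \sqrt{50 + 0} = \sqrt{50} = 5 \sqrt{2}$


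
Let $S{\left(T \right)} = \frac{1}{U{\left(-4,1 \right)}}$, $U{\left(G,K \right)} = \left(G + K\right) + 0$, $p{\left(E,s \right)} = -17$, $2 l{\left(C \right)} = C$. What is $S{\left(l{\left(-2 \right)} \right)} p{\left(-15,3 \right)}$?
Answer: $\frac{17}{3} \approx 5.6667$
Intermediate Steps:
$l{\left(C \right)} = \frac{C}{2}$
$U{\left(G,K \right)} = G + K$
$S{\left(T \right)} = - \frac{1}{3}$ ($S{\left(T \right)} = \frac{1}{-4 + 1} = \frac{1}{-3} = - \frac{1}{3}$)
$S{\left(l{\left(-2 \right)} \right)} p{\left(-15,3 \right)} = \left(- \frac{1}{3}\right) \left(-17\right) = \frac{17}{3}$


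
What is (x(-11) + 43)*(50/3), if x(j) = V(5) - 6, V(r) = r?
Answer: 700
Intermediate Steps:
x(j) = -1 (x(j) = 5 - 6 = -1)
(x(-11) + 43)*(50/3) = (-1 + 43)*(50/3) = 42*(50*(⅓)) = 42*(50/3) = 700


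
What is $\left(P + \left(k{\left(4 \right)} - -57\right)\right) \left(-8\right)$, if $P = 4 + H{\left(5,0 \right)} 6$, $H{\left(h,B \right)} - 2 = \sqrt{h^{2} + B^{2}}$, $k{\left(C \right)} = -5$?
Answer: $-784$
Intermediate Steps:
$H{\left(h,B \right)} = 2 + \sqrt{B^{2} + h^{2}}$ ($H{\left(h,B \right)} = 2 + \sqrt{h^{2} + B^{2}} = 2 + \sqrt{B^{2} + h^{2}}$)
$P = 46$ ($P = 4 + \left(2 + \sqrt{0^{2} + 5^{2}}\right) 6 = 4 + \left(2 + \sqrt{0 + 25}\right) 6 = 4 + \left(2 + \sqrt{25}\right) 6 = 4 + \left(2 + 5\right) 6 = 4 + 7 \cdot 6 = 4 + 42 = 46$)
$\left(P + \left(k{\left(4 \right)} - -57\right)\right) \left(-8\right) = \left(46 - -52\right) \left(-8\right) = \left(46 + \left(-5 + 57\right)\right) \left(-8\right) = \left(46 + 52\right) \left(-8\right) = 98 \left(-8\right) = -784$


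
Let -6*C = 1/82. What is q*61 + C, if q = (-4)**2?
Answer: 480191/492 ≈ 976.00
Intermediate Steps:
C = -1/492 (C = -1/6/82 = -1/6*1/82 = -1/492 ≈ -0.0020325)
q = 16
q*61 + C = 16*61 - 1/492 = 976 - 1/492 = 480191/492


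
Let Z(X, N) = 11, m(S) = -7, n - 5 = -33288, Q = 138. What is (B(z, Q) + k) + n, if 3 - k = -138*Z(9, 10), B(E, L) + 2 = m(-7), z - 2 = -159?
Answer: -31771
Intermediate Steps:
z = -157 (z = 2 - 159 = -157)
n = -33283 (n = 5 - 33288 = -33283)
B(E, L) = -9 (B(E, L) = -2 - 7 = -9)
k = 1521 (k = 3 - (-138)*11 = 3 - 1*(-1518) = 3 + 1518 = 1521)
(B(z, Q) + k) + n = (-9 + 1521) - 33283 = 1512 - 33283 = -31771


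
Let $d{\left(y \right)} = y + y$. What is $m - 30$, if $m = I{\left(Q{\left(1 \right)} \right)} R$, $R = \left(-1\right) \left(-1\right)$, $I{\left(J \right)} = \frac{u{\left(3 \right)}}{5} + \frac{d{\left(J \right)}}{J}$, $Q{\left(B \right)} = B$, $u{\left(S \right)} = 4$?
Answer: $- \frac{136}{5} \approx -27.2$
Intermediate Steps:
$d{\left(y \right)} = 2 y$
$I{\left(J \right)} = \frac{14}{5}$ ($I{\left(J \right)} = \frac{4}{5} + \frac{2 J}{J} = 4 \cdot \frac{1}{5} + 2 = \frac{4}{5} + 2 = \frac{14}{5}$)
$R = 1$
$m = \frac{14}{5}$ ($m = \frac{14}{5} \cdot 1 = \frac{14}{5} \approx 2.8$)
$m - 30 = \frac{14}{5} - 30 = - \frac{136}{5}$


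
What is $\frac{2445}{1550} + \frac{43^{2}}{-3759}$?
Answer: $\frac{1264961}{1165290} \approx 1.0855$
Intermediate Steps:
$\frac{2445}{1550} + \frac{43^{2}}{-3759} = 2445 \cdot \frac{1}{1550} + 1849 \left(- \frac{1}{3759}\right) = \frac{489}{310} - \frac{1849}{3759} = \frac{1264961}{1165290}$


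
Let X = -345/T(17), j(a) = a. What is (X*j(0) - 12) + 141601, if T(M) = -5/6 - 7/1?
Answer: 141589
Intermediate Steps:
T(M) = -47/6 (T(M) = -5*1/6 - 7*1 = -5/6 - 7 = -47/6)
X = 2070/47 (X = -345/(-47/6) = -345*(-6/47) = 2070/47 ≈ 44.043)
(X*j(0) - 12) + 141601 = ((2070/47)*0 - 12) + 141601 = (0 - 12) + 141601 = -12 + 141601 = 141589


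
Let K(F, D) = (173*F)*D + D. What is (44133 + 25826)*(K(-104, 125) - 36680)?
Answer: -159895142245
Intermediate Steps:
K(F, D) = D + 173*D*F (K(F, D) = 173*D*F + D = D + 173*D*F)
(44133 + 25826)*(K(-104, 125) - 36680) = (44133 + 25826)*(125*(1 + 173*(-104)) - 36680) = 69959*(125*(1 - 17992) - 36680) = 69959*(125*(-17991) - 36680) = 69959*(-2248875 - 36680) = 69959*(-2285555) = -159895142245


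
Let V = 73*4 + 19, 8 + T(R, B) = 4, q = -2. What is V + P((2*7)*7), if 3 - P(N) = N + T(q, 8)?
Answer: 220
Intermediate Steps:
T(R, B) = -4 (T(R, B) = -8 + 4 = -4)
V = 311 (V = 292 + 19 = 311)
P(N) = 7 - N (P(N) = 3 - (N - 4) = 3 - (-4 + N) = 3 + (4 - N) = 7 - N)
V + P((2*7)*7) = 311 + (7 - 2*7*7) = 311 + (7 - 14*7) = 311 + (7 - 1*98) = 311 + (7 - 98) = 311 - 91 = 220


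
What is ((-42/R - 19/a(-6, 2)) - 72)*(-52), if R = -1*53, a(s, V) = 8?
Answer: 405587/106 ≈ 3826.3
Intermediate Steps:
R = -53
((-42/R - 19/a(-6, 2)) - 72)*(-52) = ((-42/(-53) - 19/8) - 72)*(-52) = ((-42*(-1/53) - 19*⅛) - 72)*(-52) = ((42/53 - 19/8) - 72)*(-52) = (-671/424 - 72)*(-52) = -31199/424*(-52) = 405587/106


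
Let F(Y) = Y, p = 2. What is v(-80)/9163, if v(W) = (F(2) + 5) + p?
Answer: 9/9163 ≈ 0.00098221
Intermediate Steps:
v(W) = 9 (v(W) = (2 + 5) + 2 = 7 + 2 = 9)
v(-80)/9163 = 9/9163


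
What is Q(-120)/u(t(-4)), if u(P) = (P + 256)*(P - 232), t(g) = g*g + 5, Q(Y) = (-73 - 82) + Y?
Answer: 275/58447 ≈ 0.0047051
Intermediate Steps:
Q(Y) = -155 + Y
t(g) = 5 + g² (t(g) = g² + 5 = 5 + g²)
u(P) = (-232 + P)*(256 + P) (u(P) = (256 + P)*(-232 + P) = (-232 + P)*(256 + P))
Q(-120)/u(t(-4)) = (-155 - 120)/(-59392 + (5 + (-4)²)² + 24*(5 + (-4)²)) = -275/(-59392 + (5 + 16)² + 24*(5 + 16)) = -275/(-59392 + 21² + 24*21) = -275/(-59392 + 441 + 504) = -275/(-58447) = -275*(-1/58447) = 275/58447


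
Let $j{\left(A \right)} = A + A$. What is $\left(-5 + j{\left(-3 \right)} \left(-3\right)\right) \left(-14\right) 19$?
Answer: $-3458$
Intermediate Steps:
$j{\left(A \right)} = 2 A$
$\left(-5 + j{\left(-3 \right)} \left(-3\right)\right) \left(-14\right) 19 = \left(-5 + 2 \left(-3\right) \left(-3\right)\right) \left(-14\right) 19 = \left(-5 - -18\right) \left(-14\right) 19 = \left(-5 + 18\right) \left(-14\right) 19 = 13 \left(-14\right) 19 = \left(-182\right) 19 = -3458$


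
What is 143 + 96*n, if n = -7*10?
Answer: -6577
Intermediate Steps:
n = -70
143 + 96*n = 143 + 96*(-70) = 143 - 6720 = -6577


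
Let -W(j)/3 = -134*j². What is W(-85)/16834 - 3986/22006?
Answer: 15962056594/92612251 ≈ 172.35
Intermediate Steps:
W(j) = 402*j² (W(j) = -(-402)*j² = 402*j²)
W(-85)/16834 - 3986/22006 = (402*(-85)²)/16834 - 3986/22006 = (402*7225)*(1/16834) - 3986*1/22006 = 2904450*(1/16834) - 1993/11003 = 1452225/8417 - 1993/11003 = 15962056594/92612251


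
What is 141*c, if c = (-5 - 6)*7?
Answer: -10857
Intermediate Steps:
c = -77 (c = -11*7 = -77)
141*c = 141*(-77) = -10857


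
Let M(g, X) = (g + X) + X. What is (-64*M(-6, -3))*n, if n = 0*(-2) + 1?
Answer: 768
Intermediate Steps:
M(g, X) = g + 2*X (M(g, X) = (X + g) + X = g + 2*X)
n = 1 (n = 0 + 1 = 1)
(-64*M(-6, -3))*n = -64*(-6 + 2*(-3))*1 = -64*(-6 - 6)*1 = -64*(-12)*1 = 768*1 = 768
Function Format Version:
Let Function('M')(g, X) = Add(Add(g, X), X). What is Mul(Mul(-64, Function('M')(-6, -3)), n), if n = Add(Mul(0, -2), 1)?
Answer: 768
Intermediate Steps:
Function('M')(g, X) = Add(g, Mul(2, X)) (Function('M')(g, X) = Add(Add(X, g), X) = Add(g, Mul(2, X)))
n = 1 (n = Add(0, 1) = 1)
Mul(Mul(-64, Function('M')(-6, -3)), n) = Mul(Mul(-64, Add(-6, Mul(2, -3))), 1) = Mul(Mul(-64, Add(-6, -6)), 1) = Mul(Mul(-64, -12), 1) = Mul(768, 1) = 768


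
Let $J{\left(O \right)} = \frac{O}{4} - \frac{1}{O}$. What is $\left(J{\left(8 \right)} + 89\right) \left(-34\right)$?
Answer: $- \frac{12359}{4} \approx -3089.8$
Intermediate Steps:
$J{\left(O \right)} = - \frac{1}{O} + \frac{O}{4}$ ($J{\left(O \right)} = O \frac{1}{4} - \frac{1}{O} = \frac{O}{4} - \frac{1}{O} = - \frac{1}{O} + \frac{O}{4}$)
$\left(J{\left(8 \right)} + 89\right) \left(-34\right) = \left(\left(- \frac{1}{8} + \frac{1}{4} \cdot 8\right) + 89\right) \left(-34\right) = \left(\left(\left(-1\right) \frac{1}{8} + 2\right) + 89\right) \left(-34\right) = \left(\left(- \frac{1}{8} + 2\right) + 89\right) \left(-34\right) = \left(\frac{15}{8} + 89\right) \left(-34\right) = \frac{727}{8} \left(-34\right) = - \frac{12359}{4}$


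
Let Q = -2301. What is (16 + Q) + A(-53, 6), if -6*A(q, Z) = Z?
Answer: -2286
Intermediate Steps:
A(q, Z) = -Z/6
(16 + Q) + A(-53, 6) = (16 - 2301) - ⅙*6 = -2285 - 1 = -2286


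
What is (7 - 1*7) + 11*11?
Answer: 121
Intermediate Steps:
(7 - 1*7) + 11*11 = (7 - 7) + 121 = 0 + 121 = 121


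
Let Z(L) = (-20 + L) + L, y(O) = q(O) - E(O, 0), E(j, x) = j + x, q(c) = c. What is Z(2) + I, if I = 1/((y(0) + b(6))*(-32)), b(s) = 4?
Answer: -2049/128 ≈ -16.008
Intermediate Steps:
y(O) = 0 (y(O) = O - (O + 0) = O - O = 0)
Z(L) = -20 + 2*L
I = -1/128 (I = 1/((0 + 4)*(-32)) = 1/(4*(-32)) = 1/(-128) = -1/128 ≈ -0.0078125)
Z(2) + I = (-20 + 2*2) - 1/128 = (-20 + 4) - 1/128 = -16 - 1/128 = -2049/128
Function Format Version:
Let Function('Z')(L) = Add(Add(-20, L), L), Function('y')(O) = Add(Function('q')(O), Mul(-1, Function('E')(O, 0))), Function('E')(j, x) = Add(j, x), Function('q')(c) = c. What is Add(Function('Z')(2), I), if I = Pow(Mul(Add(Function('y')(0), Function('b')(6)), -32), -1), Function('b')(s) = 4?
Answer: Rational(-2049, 128) ≈ -16.008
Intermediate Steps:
Function('y')(O) = 0 (Function('y')(O) = Add(O, Mul(-1, Add(O, 0))) = Add(O, Mul(-1, O)) = 0)
Function('Z')(L) = Add(-20, Mul(2, L))
I = Rational(-1, 128) (I = Pow(Mul(Add(0, 4), -32), -1) = Pow(Mul(4, -32), -1) = Pow(-128, -1) = Rational(-1, 128) ≈ -0.0078125)
Add(Function('Z')(2), I) = Add(Add(-20, Mul(2, 2)), Rational(-1, 128)) = Add(Add(-20, 4), Rational(-1, 128)) = Add(-16, Rational(-1, 128)) = Rational(-2049, 128)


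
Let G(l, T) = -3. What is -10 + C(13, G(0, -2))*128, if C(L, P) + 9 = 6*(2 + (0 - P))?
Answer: 2678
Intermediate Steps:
C(L, P) = 3 - 6*P (C(L, P) = -9 + 6*(2 + (0 - P)) = -9 + 6*(2 - P) = -9 + (12 - 6*P) = 3 - 6*P)
-10 + C(13, G(0, -2))*128 = -10 + (3 - 6*(-3))*128 = -10 + (3 + 18)*128 = -10 + 21*128 = -10 + 2688 = 2678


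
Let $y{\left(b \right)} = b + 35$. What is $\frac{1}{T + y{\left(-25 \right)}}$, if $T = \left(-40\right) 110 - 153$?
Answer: $- \frac{1}{4543} \approx -0.00022012$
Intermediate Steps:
$y{\left(b \right)} = 35 + b$
$T = -4553$ ($T = -4400 - 153 = -4553$)
$\frac{1}{T + y{\left(-25 \right)}} = \frac{1}{-4553 + \left(35 - 25\right)} = \frac{1}{-4553 + 10} = \frac{1}{-4543} = - \frac{1}{4543}$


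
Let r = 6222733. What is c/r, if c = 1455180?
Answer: 1455180/6222733 ≈ 0.23385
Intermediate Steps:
c/r = 1455180/6222733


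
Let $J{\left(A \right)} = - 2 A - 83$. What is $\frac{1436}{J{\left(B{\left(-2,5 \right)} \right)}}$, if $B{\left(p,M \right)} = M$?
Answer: $- \frac{1436}{93} \approx -15.441$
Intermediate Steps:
$J{\left(A \right)} = -83 - 2 A$
$\frac{1436}{J{\left(B{\left(-2,5 \right)} \right)}} = \frac{1436}{-83 - 10} = \frac{1436}{-93} = 1436 \left(- \frac{1}{93}\right) = - \frac{1436}{93}$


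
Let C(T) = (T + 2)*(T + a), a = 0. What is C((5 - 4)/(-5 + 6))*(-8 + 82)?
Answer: 222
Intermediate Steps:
C(T) = T*(2 + T) (C(T) = (T + 2)*(T + 0) = (2 + T)*T = T*(2 + T))
C((5 - 4)/(-5 + 6))*(-8 + 82) = (((5 - 4)/(-5 + 6))*(2 + (5 - 4)/(-5 + 6)))*(-8 + 82) = ((1/1)*(2 + 1/1))*74 = ((1*1)*(2 + 1*1))*74 = (1*(2 + 1))*74 = (1*3)*74 = 3*74 = 222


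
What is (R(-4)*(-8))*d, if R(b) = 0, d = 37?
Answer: 0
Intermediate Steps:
(R(-4)*(-8))*d = (0*(-8))*37 = 0*37 = 0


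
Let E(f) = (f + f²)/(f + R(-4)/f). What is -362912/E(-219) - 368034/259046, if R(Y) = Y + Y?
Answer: 1126064200638331/677113733727 ≈ 1663.0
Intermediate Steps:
R(Y) = 2*Y
E(f) = (f + f²)/(f - 8/f) (E(f) = (f + f²)/(f + (2*(-4))/f) = (f + f²)/(f - 8/f))
-362912/E(-219) - 368034/259046 = -362912*(-8 + (-219)²)/(47961*(1 - 219)) - 368034/259046 = -362912/(47961*(-218)/(-8 + 47961)) - 368034*1/259046 = -362912/(47961*(-218)/47953) - 184017/129523 = -362912/(47961*(1/47953)*(-218)) - 184017/129523 = -362912/(-10455498/47953) - 184017/129523 = -362912*(-47953/10455498) - 184017/129523 = 8701359568/5227749 - 184017/129523 = 1126064200638331/677113733727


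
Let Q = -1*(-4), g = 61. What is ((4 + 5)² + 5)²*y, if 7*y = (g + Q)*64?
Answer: 30767360/7 ≈ 4.3953e+6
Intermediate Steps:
Q = 4
y = 4160/7 (y = ((61 + 4)*64)/7 = (65*64)/7 = (⅐)*4160 = 4160/7 ≈ 594.29)
((4 + 5)² + 5)²*y = ((4 + 5)² + 5)²*(4160/7) = (9² + 5)²*(4160/7) = (81 + 5)²*(4160/7) = 86²*(4160/7) = 7396*(4160/7) = 30767360/7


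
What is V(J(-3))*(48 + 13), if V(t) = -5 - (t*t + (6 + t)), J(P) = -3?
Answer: -1037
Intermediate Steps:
V(t) = -11 - t - t² (V(t) = -5 - (t² + (6 + t)) = -5 - (6 + t + t²) = -5 + (-6 - t - t²) = -11 - t - t²)
V(J(-3))*(48 + 13) = (-11 - 1*(-3) - 1*(-3)²)*(48 + 13) = (-11 + 3 - 1*9)*61 = (-11 + 3 - 9)*61 = -17*61 = -1037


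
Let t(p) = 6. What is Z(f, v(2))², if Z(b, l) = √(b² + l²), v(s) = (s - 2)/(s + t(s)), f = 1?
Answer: 1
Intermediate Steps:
v(s) = (-2 + s)/(6 + s) (v(s) = (s - 2)/(s + 6) = (-2 + s)/(6 + s))
Z(f, v(2))² = (√(1² + ((-2 + 2)/(6 + 2))²))² = (√(1 + (0/8)²))² = (√(1 + ((⅛)*0)²))² = (√(1 + 0²))² = (√(1 + 0))² = (√1)² = 1² = 1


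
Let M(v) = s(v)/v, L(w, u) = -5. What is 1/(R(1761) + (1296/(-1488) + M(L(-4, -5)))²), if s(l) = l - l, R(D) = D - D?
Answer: 961/729 ≈ 1.3182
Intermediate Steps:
R(D) = 0
s(l) = 0
M(v) = 0 (M(v) = 0/v = 0)
1/(R(1761) + (1296/(-1488) + M(L(-4, -5)))²) = 1/(0 + (1296/(-1488) + 0)²) = 1/(0 + (1296*(-1/1488) + 0)²) = 1/(0 + (-27/31 + 0)²) = 1/(0 + (-27/31)²) = 1/(0 + 729/961) = 1/(729/961) = 961/729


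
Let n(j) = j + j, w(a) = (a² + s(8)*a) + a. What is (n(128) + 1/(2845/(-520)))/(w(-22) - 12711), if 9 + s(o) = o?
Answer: -145560/6957163 ≈ -0.020922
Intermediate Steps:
s(o) = -9 + o
w(a) = a² (w(a) = (a² + (-9 + 8)*a) + a = (a² - a) + a = a²)
n(j) = 2*j
(n(128) + 1/(2845/(-520)))/(w(-22) - 12711) = (2*128 + 1/(2845/(-520)))/((-22)² - 12711) = (256 + 1/(2845*(-1/520)))/(484 - 12711) = (256 + 1/(-569/104))/(-12227) = (256 - 104/569)*(-1/12227) = (145560/569)*(-1/12227) = -145560/6957163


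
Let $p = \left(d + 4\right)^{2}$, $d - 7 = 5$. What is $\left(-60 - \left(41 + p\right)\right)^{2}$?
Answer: $127449$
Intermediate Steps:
$d = 12$ ($d = 7 + 5 = 12$)
$p = 256$ ($p = \left(12 + 4\right)^{2} = 16^{2} = 256$)
$\left(-60 - \left(41 + p\right)\right)^{2} = \left(-60 - 297\right)^{2} = \left(-357\right)^{2} = 127449$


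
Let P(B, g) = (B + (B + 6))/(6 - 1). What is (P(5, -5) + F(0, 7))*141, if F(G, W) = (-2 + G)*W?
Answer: -7614/5 ≈ -1522.8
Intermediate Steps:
P(B, g) = 6/5 + 2*B/5 (P(B, g) = (B + (6 + B))/5 = (6 + 2*B)*(⅕) = 6/5 + 2*B/5)
F(G, W) = W*(-2 + G)
(P(5, -5) + F(0, 7))*141 = ((6/5 + (⅖)*5) + 7*(-2 + 0))*141 = ((6/5 + 2) + 7*(-2))*141 = (16/5 - 14)*141 = -54/5*141 = -7614/5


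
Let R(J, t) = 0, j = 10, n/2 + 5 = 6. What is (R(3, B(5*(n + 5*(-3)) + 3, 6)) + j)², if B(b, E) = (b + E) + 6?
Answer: 100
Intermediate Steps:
n = 2 (n = -10 + 2*6 = -10 + 12 = 2)
B(b, E) = 6 + E + b (B(b, E) = (E + b) + 6 = 6 + E + b)
(R(3, B(5*(n + 5*(-3)) + 3, 6)) + j)² = (0 + 10)² = 10² = 100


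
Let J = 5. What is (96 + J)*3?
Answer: 303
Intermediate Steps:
(96 + J)*3 = (96 + 5)*3 = 101*3 = 303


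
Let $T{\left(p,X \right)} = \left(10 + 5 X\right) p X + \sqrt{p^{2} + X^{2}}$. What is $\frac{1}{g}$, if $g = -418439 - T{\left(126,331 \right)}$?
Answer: $- \frac{69858929}{4880269960901604} + \frac{\sqrt{125437}}{4880269960901604} \approx -1.4314 \cdot 10^{-8}$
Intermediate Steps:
$T{\left(p,X \right)} = \sqrt{X^{2} + p^{2}} + X p \left(10 + 5 X\right)$ ($T{\left(p,X \right)} = p \left(10 + 5 X\right) X + \sqrt{X^{2} + p^{2}} = X p \left(10 + 5 X\right) + \sqrt{X^{2} + p^{2}} = \sqrt{X^{2} + p^{2}} + X p \left(10 + 5 X\right)$)
$g = -69858929 - \sqrt{125437}$ ($g = -418439 - \left(\sqrt{331^{2} + 126^{2}} + 5 \cdot 126 \cdot 331^{2} + 10 \cdot 331 \cdot 126\right) = -418439 - \left(\sqrt{109561 + 15876} + 5 \cdot 126 \cdot 109561 + 417060\right) = -418439 - \left(\sqrt{125437} + 69023430 + 417060\right) = -418439 - \left(69440490 + \sqrt{125437}\right) = -69858929 - \sqrt{125437} \approx -6.9859 \cdot 10^{7}$)
$\frac{1}{g} = \frac{1}{-69858929 - \sqrt{125437}}$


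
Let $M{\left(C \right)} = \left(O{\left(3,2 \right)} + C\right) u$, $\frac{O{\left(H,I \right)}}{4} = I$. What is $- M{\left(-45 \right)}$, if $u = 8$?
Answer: $296$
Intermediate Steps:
$O{\left(H,I \right)} = 4 I$
$M{\left(C \right)} = 64 + 8 C$ ($M{\left(C \right)} = \left(4 \cdot 2 + C\right) 8 = \left(8 + C\right) 8 = 64 + 8 C$)
$- M{\left(-45 \right)} = - (64 + 8 \left(-45\right)) = - (64 - 360) = \left(-1\right) \left(-296\right) = 296$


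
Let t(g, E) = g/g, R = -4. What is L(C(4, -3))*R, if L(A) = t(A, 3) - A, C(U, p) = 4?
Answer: 12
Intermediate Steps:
t(g, E) = 1
L(A) = 1 - A
L(C(4, -3))*R = (1 - 1*4)*(-4) = (1 - 4)*(-4) = -3*(-4) = 12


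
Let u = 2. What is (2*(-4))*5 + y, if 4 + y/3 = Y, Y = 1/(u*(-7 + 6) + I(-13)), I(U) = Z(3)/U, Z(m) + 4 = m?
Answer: -1339/25 ≈ -53.560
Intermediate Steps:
Z(m) = -4 + m
I(U) = -1/U (I(U) = (-4 + 3)/U = -1/U)
Y = -13/25 (Y = 1/(2*(-7 + 6) - 1/(-13)) = 1/(2*(-1) - 1*(-1/13)) = 1/(-2 + 1/13) = 1/(-25/13) = -13/25 ≈ -0.52000)
y = -339/25 (y = -12 + 3*(-13/25) = -12 - 39/25 = -339/25 ≈ -13.560)
(2*(-4))*5 + y = (2*(-4))*5 - 339/25 = -8*5 - 339/25 = -40 - 339/25 = -1339/25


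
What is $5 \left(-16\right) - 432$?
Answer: $-512$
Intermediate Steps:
$5 \left(-16\right) - 432 = -80 - 432 = -512$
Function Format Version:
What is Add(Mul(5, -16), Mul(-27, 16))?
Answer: -512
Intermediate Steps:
Add(Mul(5, -16), Mul(-27, 16)) = Add(-80, -432) = -512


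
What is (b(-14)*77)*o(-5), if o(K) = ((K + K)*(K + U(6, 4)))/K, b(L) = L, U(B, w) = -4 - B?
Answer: 32340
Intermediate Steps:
o(K) = -20 + 2*K (o(K) = ((K + K)*(K + (-4 - 1*6)))/K = ((2*K)*(K + (-4 - 6)))/K = ((2*K)*(K - 10))/K = ((2*K)*(-10 + K))/K = (2*K*(-10 + K))/K = -20 + 2*K)
(b(-14)*77)*o(-5) = (-14*77)*(-20 + 2*(-5)) = -1078*(-20 - 10) = -1078*(-30) = 32340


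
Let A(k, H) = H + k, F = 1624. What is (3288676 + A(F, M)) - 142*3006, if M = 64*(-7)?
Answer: 2863000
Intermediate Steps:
M = -448
(3288676 + A(F, M)) - 142*3006 = (3288676 + (-448 + 1624)) - 142*3006 = (3288676 + 1176) - 426852 = 3289852 - 426852 = 2863000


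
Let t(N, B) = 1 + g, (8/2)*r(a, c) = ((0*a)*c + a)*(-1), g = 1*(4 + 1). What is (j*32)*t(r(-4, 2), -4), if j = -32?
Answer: -6144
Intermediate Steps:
g = 5 (g = 1*5 = 5)
r(a, c) = -a/4 (r(a, c) = (((0*a)*c + a)*(-1))/4 = ((0*c + a)*(-1))/4 = ((0 + a)*(-1))/4 = (a*(-1))/4 = (-a)/4 = -a/4)
t(N, B) = 6 (t(N, B) = 1 + 5 = 6)
(j*32)*t(r(-4, 2), -4) = -32*32*6 = -1024*6 = -6144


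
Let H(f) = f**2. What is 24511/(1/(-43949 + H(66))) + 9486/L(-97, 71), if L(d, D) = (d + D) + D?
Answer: -4852319061/5 ≈ -9.7046e+8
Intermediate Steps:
L(d, D) = d + 2*D (L(d, D) = (D + d) + D = d + 2*D)
24511/(1/(-43949 + H(66))) + 9486/L(-97, 71) = 24511/(1/(-43949 + 66**2)) + 9486/(-97 + 2*71) = 24511/(1/(-43949 + 4356)) + 9486/(-97 + 142) = 24511/(1/(-39593)) + 9486/45 = 24511/(-1/39593) + 9486*(1/45) = 24511*(-39593) + 1054/5 = -970464023 + 1054/5 = -4852319061/5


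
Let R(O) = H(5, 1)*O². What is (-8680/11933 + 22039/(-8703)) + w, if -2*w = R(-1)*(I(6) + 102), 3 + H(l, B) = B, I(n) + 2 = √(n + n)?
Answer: 10046756473/103852899 + 2*√3 ≈ 100.20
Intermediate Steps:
I(n) = -2 + √2*√n (I(n) = -2 + √(n + n) = -2 + √(2*n) = -2 + √2*√n)
H(l, B) = -3 + B
R(O) = -2*O² (R(O) = (-3 + 1)*O² = -2*O²)
w = 100 + 2*√3 (w = -(-2*(-1)²)*((-2 + √2*√6) + 102)/2 = -(-2*1)*((-2 + 2*√3) + 102)/2 = -(-1)*(100 + 2*√3) = -(-200 - 4*√3)/2 = 100 + 2*√3 ≈ 103.46)
(-8680/11933 + 22039/(-8703)) + w = (-8680/11933 + 22039/(-8703)) + (100 + 2*√3) = (-8680*1/11933 + 22039*(-1/8703)) + (100 + 2*√3) = (-8680/11933 - 22039/8703) + (100 + 2*√3) = -338533427/103852899 + (100 + 2*√3) = 10046756473/103852899 + 2*√3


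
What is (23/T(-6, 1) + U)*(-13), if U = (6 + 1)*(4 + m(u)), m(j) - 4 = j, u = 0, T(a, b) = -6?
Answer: -4069/6 ≈ -678.17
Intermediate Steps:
m(j) = 4 + j
U = 56 (U = (6 + 1)*(4 + (4 + 0)) = 7*(4 + 4) = 7*8 = 56)
(23/T(-6, 1) + U)*(-13) = (23/(-6) + 56)*(-13) = (23*(-1/6) + 56)*(-13) = (-23/6 + 56)*(-13) = (313/6)*(-13) = -4069/6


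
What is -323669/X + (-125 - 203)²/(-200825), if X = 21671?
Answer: -67332279789/4352078575 ≈ -15.471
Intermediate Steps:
-323669/X + (-125 - 203)²/(-200825) = -323669/21671 + (-125 - 203)²/(-200825) = -323669*1/21671 + (-328)²*(-1/200825) = -323669/21671 + 107584*(-1/200825) = -323669/21671 - 107584/200825 = -67332279789/4352078575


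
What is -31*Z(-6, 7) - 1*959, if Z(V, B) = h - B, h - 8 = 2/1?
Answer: -1052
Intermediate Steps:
h = 10 (h = 8 + 2/1 = 8 + 2*1 = 8 + 2 = 10)
Z(V, B) = 10 - B
-31*Z(-6, 7) - 1*959 = -31*(10 - 1*7) - 1*959 = -31*(10 - 7) - 959 = -31*3 - 959 = -93 - 959 = -1052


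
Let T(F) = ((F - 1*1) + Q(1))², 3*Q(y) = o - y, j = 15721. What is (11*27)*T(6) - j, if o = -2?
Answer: -10969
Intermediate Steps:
Q(y) = -⅔ - y/3 (Q(y) = (-2 - y)/3 = -⅔ - y/3)
T(F) = (-2 + F)² (T(F) = ((F - 1*1) + (-⅔ - ⅓*1))² = ((F - 1) + (-⅔ - ⅓))² = ((-1 + F) - 1)² = (-2 + F)²)
(11*27)*T(6) - j = (11*27)*(-2 + 6)² - 1*15721 = 297*4² - 15721 = 297*16 - 15721 = 4752 - 15721 = -10969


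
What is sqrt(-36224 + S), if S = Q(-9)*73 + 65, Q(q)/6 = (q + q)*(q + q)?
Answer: sqrt(105753) ≈ 325.20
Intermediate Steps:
Q(q) = 24*q**2 (Q(q) = 6*((q + q)*(q + q)) = 6*((2*q)*(2*q)) = 6*(4*q**2) = 24*q**2)
S = 141977 (S = (24*(-9)**2)*73 + 65 = (24*81)*73 + 65 = 1944*73 + 65 = 141912 + 65 = 141977)
sqrt(-36224 + S) = sqrt(-36224 + 141977) = sqrt(105753)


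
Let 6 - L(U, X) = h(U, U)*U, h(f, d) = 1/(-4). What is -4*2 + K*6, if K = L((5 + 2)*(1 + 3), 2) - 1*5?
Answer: 40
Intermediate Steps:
h(f, d) = -¼
L(U, X) = 6 + U/4 (L(U, X) = 6 - (-1)*U/4 = 6 + U/4)
K = 8 (K = (6 + ((5 + 2)*(1 + 3))/4) - 1*5 = (6 + (7*4)/4) - 5 = (6 + (¼)*28) - 5 = (6 + 7) - 5 = 13 - 5 = 8)
-4*2 + K*6 = -4*2 + 8*6 = -8 + 48 = 40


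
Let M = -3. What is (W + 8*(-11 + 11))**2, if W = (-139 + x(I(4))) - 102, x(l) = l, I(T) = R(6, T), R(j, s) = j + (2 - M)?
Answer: 52900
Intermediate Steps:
R(j, s) = 5 + j (R(j, s) = j + (2 - 1*(-3)) = j + (2 + 3) = j + 5 = 5 + j)
I(T) = 11 (I(T) = 5 + 6 = 11)
W = -230 (W = (-139 + 11) - 102 = -128 - 102 = -230)
(W + 8*(-11 + 11))**2 = (-230 + 8*(-11 + 11))**2 = (-230 + 8*0)**2 = (-230 + 0)**2 = (-230)**2 = 52900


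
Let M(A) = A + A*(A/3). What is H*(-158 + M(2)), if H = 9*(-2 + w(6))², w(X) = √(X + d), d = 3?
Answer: -1392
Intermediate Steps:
w(X) = √(3 + X) (w(X) = √(X + 3) = √(3 + X))
M(A) = A + A²/3 (M(A) = A + A*(A*(⅓)) = A + A*(A/3) = A + A²/3)
H = 9 (H = 9*(-2 + √(3 + 6))² = 9*(-2 + √9)² = 9*(-2 + 3)² = 9*1² = 9*1 = 9)
H*(-158 + M(2)) = 9*(-158 + (⅓)*2*(3 + 2)) = 9*(-158 + (⅓)*2*5) = 9*(-158 + 10/3) = 9*(-464/3) = -1392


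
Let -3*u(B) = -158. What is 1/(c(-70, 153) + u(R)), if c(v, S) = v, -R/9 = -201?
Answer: -3/52 ≈ -0.057692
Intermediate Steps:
R = 1809 (R = -9*(-201) = 1809)
u(B) = 158/3 (u(B) = -⅓*(-158) = 158/3)
1/(c(-70, 153) + u(R)) = 1/(-70 + 158/3) = 1/(-52/3) = -3/52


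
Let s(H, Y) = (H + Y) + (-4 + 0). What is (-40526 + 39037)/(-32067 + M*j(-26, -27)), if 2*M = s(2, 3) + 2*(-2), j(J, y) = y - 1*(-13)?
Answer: 1489/32046 ≈ 0.046464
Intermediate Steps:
s(H, Y) = -4 + H + Y (s(H, Y) = (H + Y) - 4 = -4 + H + Y)
j(J, y) = 13 + y (j(J, y) = y + 13 = 13 + y)
M = -3/2 (M = ((-4 + 2 + 3) + 2*(-2))/2 = (1 - 4)/2 = (1/2)*(-3) = -3/2 ≈ -1.5000)
(-40526 + 39037)/(-32067 + M*j(-26, -27)) = (-40526 + 39037)/(-32067 - 3*(13 - 27)/2) = -1489/(-32067 - 3/2*(-14)) = -1489/(-32067 + 21) = -1489/(-32046) = -1489*(-1/32046) = 1489/32046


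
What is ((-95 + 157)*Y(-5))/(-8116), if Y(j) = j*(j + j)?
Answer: -775/2029 ≈ -0.38196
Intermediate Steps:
Y(j) = 2*j² (Y(j) = j*(2*j) = 2*j²)
((-95 + 157)*Y(-5))/(-8116) = ((-95 + 157)*(2*(-5)²))/(-8116) = (62*(2*25))*(-1/8116) = (62*50)*(-1/8116) = 3100*(-1/8116) = -775/2029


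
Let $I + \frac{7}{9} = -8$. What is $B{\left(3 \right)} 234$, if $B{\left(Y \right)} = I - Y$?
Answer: $-2756$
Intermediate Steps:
$I = - \frac{79}{9}$ ($I = - \frac{7}{9} - 8 = - \frac{79}{9} \approx -8.7778$)
$B{\left(Y \right)} = - \frac{79}{9} - Y$
$B{\left(3 \right)} 234 = \left(- \frac{79}{9} - 3\right) 234 = \left(- \frac{106}{9}\right) 234 = -2756$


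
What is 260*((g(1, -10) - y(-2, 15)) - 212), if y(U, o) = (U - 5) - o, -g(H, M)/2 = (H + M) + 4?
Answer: -46800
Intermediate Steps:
g(H, M) = -8 - 2*H - 2*M (g(H, M) = -2*((H + M) + 4) = -2*(4 + H + M) = -8 - 2*H - 2*M)
y(U, o) = -5 + U - o (y(U, o) = (-5 + U) - o = -5 + U - o)
260*((g(1, -10) - y(-2, 15)) - 212) = 260*(((-8 - 2*1 - 2*(-10)) - (-5 - 2 - 1*15)) - 212) = 260*(((-8 - 2 + 20) - (-5 - 2 - 15)) - 212) = 260*((10 - 1*(-22)) - 212) = 260*((10 + 22) - 212) = 260*(32 - 212) = 260*(-180) = -46800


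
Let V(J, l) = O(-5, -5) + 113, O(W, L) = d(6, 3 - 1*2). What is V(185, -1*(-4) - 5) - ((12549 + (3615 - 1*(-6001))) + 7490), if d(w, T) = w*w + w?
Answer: -29500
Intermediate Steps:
d(w, T) = w + w**2 (d(w, T) = w**2 + w = w + w**2)
O(W, L) = 42 (O(W, L) = 6*(1 + 6) = 6*7 = 42)
V(J, l) = 155 (V(J, l) = 42 + 113 = 155)
V(185, -1*(-4) - 5) - ((12549 + (3615 - 1*(-6001))) + 7490) = 155 - ((12549 + (3615 - 1*(-6001))) + 7490) = 155 - ((12549 + (3615 + 6001)) + 7490) = 155 - ((12549 + 9616) + 7490) = 155 - (22165 + 7490) = 155 - 1*29655 = 155 - 29655 = -29500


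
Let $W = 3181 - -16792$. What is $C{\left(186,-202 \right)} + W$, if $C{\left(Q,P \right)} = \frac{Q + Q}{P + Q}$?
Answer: $\frac{79799}{4} \approx 19950.0$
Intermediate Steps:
$C{\left(Q,P \right)} = \frac{2 Q}{P + Q}$
$W = 19973$ ($W = 3181 + 16792 = 19973$)
$C{\left(186,-202 \right)} + W = 2 \cdot 186 \frac{1}{-202 + 186} + 19973 = 2 \cdot 186 \frac{1}{-16} + 19973 = 2 \cdot 186 \left(- \frac{1}{16}\right) + 19973 = - \frac{93}{4} + 19973 = \frac{79799}{4}$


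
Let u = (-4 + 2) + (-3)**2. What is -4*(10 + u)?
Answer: -68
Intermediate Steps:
u = 7 (u = -2 + 9 = 7)
-4*(10 + u) = -4*(10 + 7) = -4*17 = -68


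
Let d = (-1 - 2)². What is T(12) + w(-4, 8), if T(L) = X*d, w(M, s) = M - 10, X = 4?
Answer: 22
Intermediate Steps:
w(M, s) = -10 + M
d = 9 (d = (-3)² = 9)
T(L) = 36 (T(L) = 4*9 = 36)
T(12) + w(-4, 8) = 36 + (-10 - 4) = 36 - 14 = 22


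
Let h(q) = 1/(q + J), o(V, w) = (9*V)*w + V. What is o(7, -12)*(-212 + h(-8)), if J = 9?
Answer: 158039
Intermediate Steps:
o(V, w) = V + 9*V*w (o(V, w) = 9*V*w + V = V + 9*V*w)
h(q) = 1/(9 + q) (h(q) = 1/(q + 9) = 1/(9 + q))
o(7, -12)*(-212 + h(-8)) = (7*(1 + 9*(-12)))*(-212 + 1/(9 - 8)) = (7*(1 - 108))*(-212 + 1/1) = (7*(-107))*(-212 + 1) = -749*(-211) = 158039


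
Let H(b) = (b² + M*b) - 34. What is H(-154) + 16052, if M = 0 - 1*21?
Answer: 42968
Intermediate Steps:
M = -21 (M = 0 - 21 = -21)
H(b) = -34 + b² - 21*b (H(b) = (b² - 21*b) - 34 = -34 + b² - 21*b)
H(-154) + 16052 = (-34 + (-154)² - 21*(-154)) + 16052 = (-34 + 23716 + 3234) + 16052 = 26916 + 16052 = 42968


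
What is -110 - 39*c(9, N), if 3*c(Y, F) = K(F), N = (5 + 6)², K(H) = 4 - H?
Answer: 1411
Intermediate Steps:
N = 121 (N = 11² = 121)
c(Y, F) = 4/3 - F/3 (c(Y, F) = (4 - F)/3 = 4/3 - F/3)
-110 - 39*c(9, N) = -110 - 39*(4/3 - ⅓*121) = -110 - 39*(4/3 - 121/3) = -110 - 39*(-39) = -110 + 1521 = 1411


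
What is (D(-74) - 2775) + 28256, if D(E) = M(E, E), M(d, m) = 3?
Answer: 25484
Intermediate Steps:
D(E) = 3
(D(-74) - 2775) + 28256 = (3 - 2775) + 28256 = -2772 + 28256 = 25484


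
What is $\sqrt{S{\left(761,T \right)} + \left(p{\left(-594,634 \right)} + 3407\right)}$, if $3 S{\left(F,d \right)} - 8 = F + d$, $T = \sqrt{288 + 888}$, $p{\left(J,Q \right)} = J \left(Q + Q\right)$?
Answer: $\frac{\sqrt{-6745758 + 42 \sqrt{6}}}{3} \approx 865.75 i$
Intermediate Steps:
$p{\left(J,Q \right)} = 2 J Q$ ($p{\left(J,Q \right)} = J 2 Q = 2 J Q$)
$T = 14 \sqrt{6}$ ($T = \sqrt{1176} = 14 \sqrt{6} \approx 34.293$)
$S{\left(F,d \right)} = \frac{8}{3} + \frac{F}{3} + \frac{d}{3}$ ($S{\left(F,d \right)} = \frac{8}{3} + \frac{F + d}{3} = \frac{8}{3} + \left(\frac{F}{3} + \frac{d}{3}\right) = \frac{8}{3} + \frac{F}{3} + \frac{d}{3}$)
$\sqrt{S{\left(761,T \right)} + \left(p{\left(-594,634 \right)} + 3407\right)} = \sqrt{\left(\frac{8}{3} + \frac{1}{3} \cdot 761 + \frac{14 \sqrt{6}}{3}\right) + \left(2 \left(-594\right) 634 + 3407\right)} = \sqrt{\left(\frac{8}{3} + \frac{761}{3} + \frac{14 \sqrt{6}}{3}\right) + \left(-753192 + 3407\right)} = \sqrt{\left(\frac{769}{3} + \frac{14 \sqrt{6}}{3}\right) - 749785} = \sqrt{- \frac{2248586}{3} + \frac{14 \sqrt{6}}{3}}$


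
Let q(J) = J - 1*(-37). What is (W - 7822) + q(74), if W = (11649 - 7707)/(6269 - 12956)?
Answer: -5729711/743 ≈ -7711.6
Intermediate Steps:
q(J) = 37 + J (q(J) = J + 37 = 37 + J)
W = -438/743 (W = 3942/(-6687) = 3942*(-1/6687) = -438/743 ≈ -0.58950)
(W - 7822) + q(74) = (-438/743 - 7822) + (37 + 74) = -5812184/743 + 111 = -5729711/743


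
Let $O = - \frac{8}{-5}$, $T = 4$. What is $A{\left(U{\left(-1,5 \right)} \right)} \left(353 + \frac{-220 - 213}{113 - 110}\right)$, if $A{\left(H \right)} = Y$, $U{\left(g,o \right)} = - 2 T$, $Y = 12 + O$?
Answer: $\frac{42568}{15} \approx 2837.9$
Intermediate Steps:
$O = \frac{8}{5}$ ($O = \left(-8\right) \left(- \frac{1}{5}\right) = \frac{8}{5} \approx 1.6$)
$Y = \frac{68}{5}$ ($Y = 12 + \frac{8}{5} = \frac{68}{5} \approx 13.6$)
$U{\left(g,o \right)} = -8$ ($U{\left(g,o \right)} = \left(-2\right) 4 = -8$)
$A{\left(H \right)} = \frac{68}{5}$
$A{\left(U{\left(-1,5 \right)} \right)} \left(353 + \frac{-220 - 213}{113 - 110}\right) = \frac{68 \left(353 + \frac{-220 - 213}{113 - 110}\right)}{5} = \frac{68 \left(353 - \frac{433}{3}\right)}{5} = \frac{68}{5} \cdot \frac{626}{3} = \frac{42568}{15}$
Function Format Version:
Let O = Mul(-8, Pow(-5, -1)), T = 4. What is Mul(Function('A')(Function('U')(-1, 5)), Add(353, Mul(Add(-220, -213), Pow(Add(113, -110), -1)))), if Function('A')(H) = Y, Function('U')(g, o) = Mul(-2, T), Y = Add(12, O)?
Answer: Rational(42568, 15) ≈ 2837.9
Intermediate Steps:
O = Rational(8, 5) (O = Mul(-8, Rational(-1, 5)) = Rational(8, 5) ≈ 1.6000)
Y = Rational(68, 5) (Y = Add(12, Rational(8, 5)) = Rational(68, 5) ≈ 13.600)
Function('U')(g, o) = -8 (Function('U')(g, o) = Mul(-2, 4) = -8)
Function('A')(H) = Rational(68, 5)
Mul(Function('A')(Function('U')(-1, 5)), Add(353, Mul(Add(-220, -213), Pow(Add(113, -110), -1)))) = Mul(Rational(68, 5), Add(353, Mul(Add(-220, -213), Pow(Add(113, -110), -1)))) = Mul(Rational(68, 5), Add(353, Mul(-433, Pow(3, -1)))) = Mul(Rational(68, 5), Add(353, Mul(-433, Rational(1, 3)))) = Mul(Rational(68, 5), Add(353, Rational(-433, 3))) = Mul(Rational(68, 5), Rational(626, 3)) = Rational(42568, 15)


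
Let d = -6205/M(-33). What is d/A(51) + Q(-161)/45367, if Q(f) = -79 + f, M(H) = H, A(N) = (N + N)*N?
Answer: 14135435/458115966 ≈ 0.030856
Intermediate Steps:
A(N) = 2*N² (A(N) = (2*N)*N = 2*N²)
d = 6205/33 (d = -6205/(-33) = -6205*(-1/33) = 6205/33 ≈ 188.03)
d/A(51) + Q(-161)/45367 = 6205/(33*((2*51²))) + (-79 - 161)/45367 = 6205/(33*((2*2601))) - 240*1/45367 = (6205/33)/5202 - 240/45367 = (6205/33)*(1/5202) - 240/45367 = 365/10098 - 240/45367 = 14135435/458115966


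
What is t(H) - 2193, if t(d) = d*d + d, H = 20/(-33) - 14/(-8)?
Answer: -38168099/17424 ≈ -2190.5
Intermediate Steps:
H = 151/132 (H = 20*(-1/33) - 14*(-⅛) = -20/33 + 7/4 = 151/132 ≈ 1.1439)
t(d) = d + d² (t(d) = d² + d = d + d²)
t(H) - 2193 = 151*(1 + 151/132)/132 - 2193 = (151/132)*(283/132) - 2193 = 42733/17424 - 2193 = -38168099/17424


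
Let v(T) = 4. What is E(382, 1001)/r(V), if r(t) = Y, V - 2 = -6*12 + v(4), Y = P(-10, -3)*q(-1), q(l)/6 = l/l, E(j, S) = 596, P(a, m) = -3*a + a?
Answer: 149/30 ≈ 4.9667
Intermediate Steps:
P(a, m) = -2*a
q(l) = 6 (q(l) = 6*(l/l) = 6*1 = 6)
Y = 120 (Y = -2*(-10)*6 = 20*6 = 120)
V = -66 (V = 2 + (-6*12 + 4) = 2 + (-72 + 4) = 2 - 68 = -66)
r(t) = 120
E(382, 1001)/r(V) = 596/120 = 596*(1/120) = 149/30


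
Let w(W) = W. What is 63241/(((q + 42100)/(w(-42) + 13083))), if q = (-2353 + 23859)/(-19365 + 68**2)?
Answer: 4052428070607/206858198 ≈ 19590.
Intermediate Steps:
q = -21506/14741 (q = 21506/(-19365 + 4624) = 21506/(-14741) = 21506*(-1/14741) = -21506/14741 ≈ -1.4589)
63241/(((q + 42100)/(w(-42) + 13083))) = 63241/(((-21506/14741 + 42100)/(-42 + 13083))) = 63241/(((620574594/14741)/13041)) = 63241/(((620574594/14741)*(1/13041))) = 63241/(206858198/64079127) = 63241*(64079127/206858198) = 4052428070607/206858198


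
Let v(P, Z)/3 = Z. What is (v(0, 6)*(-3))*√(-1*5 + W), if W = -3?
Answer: -108*I*√2 ≈ -152.74*I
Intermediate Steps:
v(P, Z) = 3*Z
(v(0, 6)*(-3))*√(-1*5 + W) = ((3*6)*(-3))*√(-1*5 - 3) = (18*(-3))*√(-5 - 3) = -108*I*√2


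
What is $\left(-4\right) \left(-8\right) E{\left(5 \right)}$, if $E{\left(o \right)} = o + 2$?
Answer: $224$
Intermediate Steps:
$E{\left(o \right)} = 2 + o$
$\left(-4\right) \left(-8\right) E{\left(5 \right)} = \left(-4\right) \left(-8\right) \left(2 + 5\right) = 32 \cdot 7 = 224$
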